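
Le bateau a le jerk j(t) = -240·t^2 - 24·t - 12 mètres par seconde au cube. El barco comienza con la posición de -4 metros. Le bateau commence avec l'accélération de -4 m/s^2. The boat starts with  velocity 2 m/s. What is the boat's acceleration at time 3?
We must find the integral of our jerk equation j(t) = -240·t^2 - 24·t - 12 1 time. Finding the integral of j(t) and using a(0) = -4: a(t) = -80·t^3 - 12·t^2 - 12·t - 4. From the given acceleration equation a(t) = -80·t^3 - 12·t^2 - 12·t - 4, we substitute t = 3 to get a = -2308.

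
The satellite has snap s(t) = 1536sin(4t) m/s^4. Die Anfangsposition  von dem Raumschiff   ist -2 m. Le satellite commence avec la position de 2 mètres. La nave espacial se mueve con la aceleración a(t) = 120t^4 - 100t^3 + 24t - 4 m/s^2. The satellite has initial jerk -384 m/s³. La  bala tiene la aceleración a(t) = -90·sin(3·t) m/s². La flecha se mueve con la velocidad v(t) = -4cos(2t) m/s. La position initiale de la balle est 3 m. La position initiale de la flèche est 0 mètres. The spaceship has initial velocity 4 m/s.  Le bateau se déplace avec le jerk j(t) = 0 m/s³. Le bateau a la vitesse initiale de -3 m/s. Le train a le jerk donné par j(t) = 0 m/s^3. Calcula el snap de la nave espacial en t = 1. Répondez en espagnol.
Partiendo de la aceleración a(t) = 120·t^4 - 100·t^3 + 24·t - 4, tomamos 2 derivadas. La derivada de la aceleración da la sacudida: j(t) = 480·t^3 - 300·t^2 + 24. Tomando d/dt de j(t), encontramos s(t) = 1440·t^2 - 600·t. Usando s(t) = 1440·t^2 - 600·t y sustituyendo t = 1, encontramos s = 840.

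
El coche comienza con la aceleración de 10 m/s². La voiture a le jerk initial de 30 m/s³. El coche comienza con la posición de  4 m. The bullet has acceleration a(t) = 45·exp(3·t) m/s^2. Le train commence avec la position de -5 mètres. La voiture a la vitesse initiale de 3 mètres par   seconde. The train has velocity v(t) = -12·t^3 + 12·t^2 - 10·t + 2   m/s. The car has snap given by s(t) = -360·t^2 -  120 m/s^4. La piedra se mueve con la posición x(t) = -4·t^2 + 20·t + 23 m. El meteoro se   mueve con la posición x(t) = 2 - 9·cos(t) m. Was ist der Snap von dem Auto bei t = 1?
Mit s(t) = -360·t^2 - 120 und Einsetzen von t = 1, finden wir s = -480.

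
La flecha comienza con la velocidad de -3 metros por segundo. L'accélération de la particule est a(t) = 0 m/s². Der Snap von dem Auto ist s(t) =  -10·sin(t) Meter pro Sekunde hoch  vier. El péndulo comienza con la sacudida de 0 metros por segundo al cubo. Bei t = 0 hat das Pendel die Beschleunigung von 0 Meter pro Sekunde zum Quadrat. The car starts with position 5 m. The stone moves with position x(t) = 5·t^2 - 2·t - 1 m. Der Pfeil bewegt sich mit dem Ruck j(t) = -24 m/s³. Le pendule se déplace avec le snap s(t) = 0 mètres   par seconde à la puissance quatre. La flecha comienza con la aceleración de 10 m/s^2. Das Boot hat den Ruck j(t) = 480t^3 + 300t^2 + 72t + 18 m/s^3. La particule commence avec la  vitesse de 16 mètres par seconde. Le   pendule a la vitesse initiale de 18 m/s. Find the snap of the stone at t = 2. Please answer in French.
Nous devons dériver notre équation de la position x(t) = 5·t^2 - 2·t - 1 4 fois. La dérivée de la position donne la vitesse: v(t) = 10·t - 2. La dérivée de la vitesse donne l'accélération: a(t) = 10. La dérivée de l'accélération donne le jerk: j(t) = 0. En prenant d/dt de j(t), nous trouvons s(t) = 0. En utilisant s(t) = 0 et en substituant t = 2, nous trouvons s = 0.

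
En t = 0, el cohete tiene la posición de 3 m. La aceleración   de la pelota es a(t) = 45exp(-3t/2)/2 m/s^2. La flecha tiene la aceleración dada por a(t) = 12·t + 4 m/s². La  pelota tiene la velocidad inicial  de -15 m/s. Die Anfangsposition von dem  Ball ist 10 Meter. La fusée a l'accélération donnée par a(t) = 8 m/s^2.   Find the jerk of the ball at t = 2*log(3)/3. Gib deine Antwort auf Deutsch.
Um dies zu lösen, müssen wir 1 Ableitung unserer Gleichung für die Beschleunigung a(t) = 45·exp(-3·t/2)/2 nehmen. Die Ableitung von der Beschleunigung ergibt den Ruck: j(t) = -135·exp(-3·t/2)/4. Mit j(t) = -135·exp(-3·t/2)/4 und Einsetzen von t = 2*log(3)/3, finden wir j = -45/4.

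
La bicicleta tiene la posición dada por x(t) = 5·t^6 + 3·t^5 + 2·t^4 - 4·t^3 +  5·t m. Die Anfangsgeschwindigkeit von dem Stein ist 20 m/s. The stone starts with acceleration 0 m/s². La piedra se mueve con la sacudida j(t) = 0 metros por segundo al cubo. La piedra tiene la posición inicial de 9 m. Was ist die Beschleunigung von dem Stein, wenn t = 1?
Um dies zu lösen, müssen wir 1 Integral unserer Gleichung für den Ruck j(t) = 0 finden. Die Stammfunktion von dem Ruck ist die Beschleunigung. Mit a(0) = 0 erhalten wir a(t) = 0. Aus der Gleichung für die Beschleunigung a(t) = 0, setzen wir t = 1 ein und erhalten a = 0.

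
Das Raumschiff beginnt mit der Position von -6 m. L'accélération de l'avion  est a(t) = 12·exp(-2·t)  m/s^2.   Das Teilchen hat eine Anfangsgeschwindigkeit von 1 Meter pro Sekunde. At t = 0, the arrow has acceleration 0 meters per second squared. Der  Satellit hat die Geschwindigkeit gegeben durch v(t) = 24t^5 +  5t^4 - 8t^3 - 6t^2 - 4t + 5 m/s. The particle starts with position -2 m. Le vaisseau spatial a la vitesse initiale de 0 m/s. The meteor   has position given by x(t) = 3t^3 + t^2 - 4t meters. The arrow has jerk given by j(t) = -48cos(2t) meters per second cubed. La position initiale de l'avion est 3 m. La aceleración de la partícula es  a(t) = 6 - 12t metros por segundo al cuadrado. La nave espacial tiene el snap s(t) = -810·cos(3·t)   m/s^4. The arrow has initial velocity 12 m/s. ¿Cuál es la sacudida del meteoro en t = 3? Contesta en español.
Partiendo de la posición x(t) = 3·t^3 + t^2 - 4·t, tomamos 3 derivadas. Derivando la posición, obtenemos la velocidad: v(t) = 9·t^2 + 2·t - 4. La derivada de la velocidad da la aceleración: a(t) = 18·t + 2. La derivada de la aceleración da la sacudida: j(t) = 18. De la ecuación de la sacudida j(t) = 18, sustituimos t = 3 para obtener j = 18.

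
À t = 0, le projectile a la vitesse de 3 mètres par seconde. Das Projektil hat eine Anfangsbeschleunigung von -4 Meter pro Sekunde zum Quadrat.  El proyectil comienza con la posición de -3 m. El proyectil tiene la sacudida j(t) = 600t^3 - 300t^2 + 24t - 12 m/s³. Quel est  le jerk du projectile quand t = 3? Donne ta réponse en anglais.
We have jerk j(t) = 600·t^3 - 300·t^2 + 24·t - 12. Substituting t = 3: j(3) = 13560.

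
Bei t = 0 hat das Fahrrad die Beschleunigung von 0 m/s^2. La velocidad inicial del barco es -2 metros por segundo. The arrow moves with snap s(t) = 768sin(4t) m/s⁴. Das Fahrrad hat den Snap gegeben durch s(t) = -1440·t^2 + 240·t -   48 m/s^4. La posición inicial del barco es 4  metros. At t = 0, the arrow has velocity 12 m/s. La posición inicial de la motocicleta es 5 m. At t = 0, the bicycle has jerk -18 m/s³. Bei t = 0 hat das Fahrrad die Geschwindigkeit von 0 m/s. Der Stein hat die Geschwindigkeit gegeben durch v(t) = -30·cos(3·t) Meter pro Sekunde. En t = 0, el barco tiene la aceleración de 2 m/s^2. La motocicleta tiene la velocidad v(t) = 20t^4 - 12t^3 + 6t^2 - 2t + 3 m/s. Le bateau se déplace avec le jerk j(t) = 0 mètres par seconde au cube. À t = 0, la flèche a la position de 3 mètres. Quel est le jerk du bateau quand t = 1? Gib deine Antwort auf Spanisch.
De la ecuación de la sacudida j(t) = 0, sustituimos t = 1 para obtener j = 0.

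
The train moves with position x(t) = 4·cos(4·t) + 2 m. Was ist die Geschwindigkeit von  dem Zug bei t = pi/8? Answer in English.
Starting from position x(t) = 4·cos(4·t) + 2, we take 1 derivative. Differentiating position, we get velocity: v(t) = -16·sin(4·t). Using v(t) = -16·sin(4·t) and substituting t = pi/8, we find v = -16.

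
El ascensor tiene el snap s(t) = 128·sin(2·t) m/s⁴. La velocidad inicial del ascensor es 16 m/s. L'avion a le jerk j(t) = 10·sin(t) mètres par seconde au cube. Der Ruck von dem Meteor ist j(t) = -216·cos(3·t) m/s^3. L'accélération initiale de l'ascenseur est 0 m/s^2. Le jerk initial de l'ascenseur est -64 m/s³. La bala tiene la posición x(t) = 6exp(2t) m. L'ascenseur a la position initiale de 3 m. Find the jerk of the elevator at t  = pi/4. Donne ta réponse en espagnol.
Partiendo del snap s(t) = 128·sin(2·t), tomamos 1 integral. Integrando el snap y usando la condición inicial j(0) = -64, obtenemos j(t) = -64·cos(2·t). De la ecuación de la sacudida j(t) = -64·cos(2·t), sustituimos t = pi/4 para obtener j = 0.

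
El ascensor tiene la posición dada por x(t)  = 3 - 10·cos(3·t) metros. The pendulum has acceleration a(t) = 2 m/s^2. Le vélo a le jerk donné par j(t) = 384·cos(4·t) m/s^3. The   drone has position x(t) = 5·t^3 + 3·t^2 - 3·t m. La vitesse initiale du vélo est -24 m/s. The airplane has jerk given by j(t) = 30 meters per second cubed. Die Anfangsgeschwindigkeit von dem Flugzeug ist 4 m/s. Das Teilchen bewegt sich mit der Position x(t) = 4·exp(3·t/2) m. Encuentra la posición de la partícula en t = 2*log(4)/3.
De la ecuación de la posición x(t) = 4·exp(3·t/2), sustituimos t = 2*log(4)/3 para obtener x = 16.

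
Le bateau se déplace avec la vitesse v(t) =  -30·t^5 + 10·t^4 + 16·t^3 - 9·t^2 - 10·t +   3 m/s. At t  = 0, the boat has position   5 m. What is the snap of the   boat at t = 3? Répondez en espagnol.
Debemos derivar nuestra ecuación de la velocidad v(t) = -30·t^5 + 10·t^4 + 16·t^3 - 9·t^2 - 10·t + 3 3 veces. Tomando d/dt de v(t), encontramos a(t) = -150·t^4 + 40·t^3 + 48·t^2 - 18·t - 10. La derivada de la aceleración da la sacudida: j(t) = -600·t^3 + 120·t^2 + 96·t - 18. Tomando d/dt de j(t), encontramos s(t) = -1800·t^2 + 240·t + 96. Usando s(t) = -1800·t^2 + 240·t + 96 y sustituyendo t = 3, encontramos s = -15384.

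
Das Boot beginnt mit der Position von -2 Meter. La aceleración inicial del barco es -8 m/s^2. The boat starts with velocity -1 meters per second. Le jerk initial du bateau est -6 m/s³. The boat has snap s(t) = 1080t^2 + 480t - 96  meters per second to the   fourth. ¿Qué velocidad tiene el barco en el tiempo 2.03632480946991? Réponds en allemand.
Ausgehend von dem Snap s(t) = 1080·t^2 + 480·t - 96, nehmen wir 3 Integrale. Durch Integration von dem Snap und Verwendung der Anfangsbedingung j(0) = -6, erhalten wir j(t) = 360·t^3 + 240·t^2 - 96·t - 6. Durch Integration von dem Ruck und Verwendung der Anfangsbedingung a(0) = -8, erhalten wir a(t) = 90·t^4 + 80·t^3 - 48·t^2 - 6·t - 8. Durch Integration von der Beschleunigung und Verwendung der Anfangsbedingung v(0) = -1, erhalten wir v(t) = 18·t^5 + 20·t^4 - 16·t^3 - 3·t^2 - 8·t - 1. Wir haben die Geschwindigkeit v(t) = 18·t^5 + 20·t^4 - 16·t^3 - 3·t^2 - 8·t - 1. Durch Einsetzen von t = 2.03632480946991: v(2.03632480946991) = 809.299299745279.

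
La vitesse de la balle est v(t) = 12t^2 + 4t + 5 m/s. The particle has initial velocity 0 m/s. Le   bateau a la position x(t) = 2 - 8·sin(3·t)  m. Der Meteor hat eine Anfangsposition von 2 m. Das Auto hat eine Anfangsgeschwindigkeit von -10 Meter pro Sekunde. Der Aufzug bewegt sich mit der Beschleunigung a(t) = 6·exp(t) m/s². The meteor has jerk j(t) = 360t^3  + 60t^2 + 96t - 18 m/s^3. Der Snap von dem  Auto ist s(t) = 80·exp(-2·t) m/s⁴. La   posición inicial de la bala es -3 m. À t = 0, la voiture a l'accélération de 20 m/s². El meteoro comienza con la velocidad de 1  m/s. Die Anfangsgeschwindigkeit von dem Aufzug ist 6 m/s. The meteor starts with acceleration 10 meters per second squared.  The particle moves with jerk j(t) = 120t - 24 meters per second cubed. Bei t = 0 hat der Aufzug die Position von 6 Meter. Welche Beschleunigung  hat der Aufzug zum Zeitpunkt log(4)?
Wir haben die Beschleunigung a(t) = 6·exp(t). Durch Einsetzen von t = log(4): a(log(4)) = 24.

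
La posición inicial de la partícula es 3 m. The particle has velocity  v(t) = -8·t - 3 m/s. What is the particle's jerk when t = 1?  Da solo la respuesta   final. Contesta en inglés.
The answer is 0.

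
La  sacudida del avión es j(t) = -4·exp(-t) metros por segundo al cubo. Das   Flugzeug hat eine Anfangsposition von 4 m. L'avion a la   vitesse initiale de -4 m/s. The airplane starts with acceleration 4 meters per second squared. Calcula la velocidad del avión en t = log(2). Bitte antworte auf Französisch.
Nous devons intégrer notre équation du jerk j(t) = -4·exp(-t) 2 fois. En intégrant le jerk et en utilisant la condition initiale a(0) = 4, nous obtenons a(t) = 4·exp(-t). L'intégrale de l'accélération, avec v(0) = -4, donne la vitesse: v(t) = -4·exp(-t). En utilisant v(t) = -4·exp(-t) et en substituant t = log(2), nous trouvons v = -2.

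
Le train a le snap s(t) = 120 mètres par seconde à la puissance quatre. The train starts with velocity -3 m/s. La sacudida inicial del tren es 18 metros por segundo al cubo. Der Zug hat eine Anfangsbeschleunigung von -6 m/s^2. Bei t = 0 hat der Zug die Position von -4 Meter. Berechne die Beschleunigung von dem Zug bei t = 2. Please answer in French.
Pour résoudre ceci, nous devons prendre 2 primitives de notre équation du snap s(t) = 120. L'intégrale du snap, avec j(0) = 18, donne le jerk: j(t) = 120·t + 18. En intégrant le jerk et en utilisant la condition initiale a(0) = -6, nous obtenons a(t) = 60·t^2 + 18·t - 6. De l'équation de l'accélération a(t) = 60·t^2 + 18·t - 6, nous substituons t = 2 pour obtenir a = 270.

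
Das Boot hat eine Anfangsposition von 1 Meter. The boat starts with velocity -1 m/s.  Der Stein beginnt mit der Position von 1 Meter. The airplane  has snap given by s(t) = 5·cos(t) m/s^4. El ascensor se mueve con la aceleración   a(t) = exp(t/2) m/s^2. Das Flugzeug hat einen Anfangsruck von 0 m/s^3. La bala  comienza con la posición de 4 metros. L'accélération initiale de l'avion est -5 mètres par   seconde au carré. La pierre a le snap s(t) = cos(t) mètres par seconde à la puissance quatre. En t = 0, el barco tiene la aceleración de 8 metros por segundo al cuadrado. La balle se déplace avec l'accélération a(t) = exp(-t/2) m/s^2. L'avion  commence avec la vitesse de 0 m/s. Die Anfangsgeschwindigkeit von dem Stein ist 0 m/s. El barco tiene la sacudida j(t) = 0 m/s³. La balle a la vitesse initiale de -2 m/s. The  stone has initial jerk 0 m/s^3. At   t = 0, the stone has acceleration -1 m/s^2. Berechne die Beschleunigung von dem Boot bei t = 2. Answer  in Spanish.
Partiendo de la sacudida j(t) = 0, tomamos 1 integral. Tomando ∫j(t)dt y aplicando a(0) = 8, encontramos a(t) = 8. De la ecuación de la aceleración a(t) = 8, sustituimos t = 2 para obtener a = 8.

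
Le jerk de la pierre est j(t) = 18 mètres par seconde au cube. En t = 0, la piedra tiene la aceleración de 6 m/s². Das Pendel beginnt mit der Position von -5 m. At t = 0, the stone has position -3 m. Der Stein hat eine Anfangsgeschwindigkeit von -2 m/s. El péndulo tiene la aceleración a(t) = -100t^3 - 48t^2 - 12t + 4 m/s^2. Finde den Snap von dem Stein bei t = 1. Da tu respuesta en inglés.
To solve this, we need to take 1 derivative of our jerk equation j(t) = 18. The derivative of jerk gives snap: s(t) = 0. From the given snap equation s(t) = 0, we substitute t = 1 to get s = 0.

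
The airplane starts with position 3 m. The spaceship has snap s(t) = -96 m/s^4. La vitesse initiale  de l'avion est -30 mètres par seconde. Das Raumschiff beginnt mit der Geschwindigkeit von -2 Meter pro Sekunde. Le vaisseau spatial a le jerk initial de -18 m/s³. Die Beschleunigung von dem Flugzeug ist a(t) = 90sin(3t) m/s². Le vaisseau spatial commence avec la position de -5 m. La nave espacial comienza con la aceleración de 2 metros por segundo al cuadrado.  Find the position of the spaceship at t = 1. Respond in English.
To find the answer, we compute 4 integrals of s(t) = -96. Finding the integral of s(t) and using j(0) = -18: j(t) = -96·t - 18. The integral of jerk is acceleration. Using a(0) = 2, we get a(t) = -48·t^2 - 18·t + 2. Finding the antiderivative of a(t) and using v(0) = -2: v(t) = -16·t^3 - 9·t^2 + 2·t - 2. Taking ∫v(t)dt and applying x(0) = -5, we find x(t) = -4·t^4 - 3·t^3 + t^2 - 2·t - 5. Using x(t) = -4·t^4 - 3·t^3 + t^2 - 2·t - 5 and substituting t = 1, we find x = -13.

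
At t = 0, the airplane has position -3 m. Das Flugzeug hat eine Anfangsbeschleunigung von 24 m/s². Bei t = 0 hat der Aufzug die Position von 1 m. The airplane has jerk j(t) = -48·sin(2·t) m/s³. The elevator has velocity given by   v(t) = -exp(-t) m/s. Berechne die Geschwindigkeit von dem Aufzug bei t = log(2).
Aus der Gleichung für die Geschwindigkeit v(t) = -exp(-t), setzen wir t = log(2) ein und erhalten v = -1/2.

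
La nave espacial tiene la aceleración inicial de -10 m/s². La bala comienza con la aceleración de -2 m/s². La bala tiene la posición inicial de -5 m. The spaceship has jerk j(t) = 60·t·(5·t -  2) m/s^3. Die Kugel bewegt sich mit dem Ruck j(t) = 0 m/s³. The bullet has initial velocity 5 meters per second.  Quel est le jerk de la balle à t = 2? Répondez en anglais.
From the given jerk equation j(t) = 0, we substitute t = 2 to get j = 0.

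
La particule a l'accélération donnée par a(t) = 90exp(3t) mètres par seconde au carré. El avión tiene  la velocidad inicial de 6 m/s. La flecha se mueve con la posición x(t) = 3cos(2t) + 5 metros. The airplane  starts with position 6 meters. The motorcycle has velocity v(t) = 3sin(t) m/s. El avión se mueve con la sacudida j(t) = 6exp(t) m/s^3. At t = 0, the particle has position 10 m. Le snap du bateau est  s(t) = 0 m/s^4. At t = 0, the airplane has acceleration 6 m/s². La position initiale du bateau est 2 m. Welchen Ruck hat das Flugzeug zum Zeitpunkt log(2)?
Aus der Gleichung für den Ruck j(t) = 6·exp(t), setzen wir t = log(2) ein und erhalten j = 12.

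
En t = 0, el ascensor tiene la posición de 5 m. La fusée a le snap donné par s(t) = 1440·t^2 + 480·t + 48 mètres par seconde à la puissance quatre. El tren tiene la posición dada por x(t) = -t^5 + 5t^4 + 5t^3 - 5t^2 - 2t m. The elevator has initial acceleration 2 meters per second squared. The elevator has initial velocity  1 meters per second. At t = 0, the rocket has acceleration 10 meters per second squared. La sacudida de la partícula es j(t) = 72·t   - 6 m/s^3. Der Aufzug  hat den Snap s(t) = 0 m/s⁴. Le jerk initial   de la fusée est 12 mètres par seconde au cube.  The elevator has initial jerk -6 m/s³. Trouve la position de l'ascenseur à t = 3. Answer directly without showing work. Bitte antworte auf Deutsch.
Die Antwort ist -10.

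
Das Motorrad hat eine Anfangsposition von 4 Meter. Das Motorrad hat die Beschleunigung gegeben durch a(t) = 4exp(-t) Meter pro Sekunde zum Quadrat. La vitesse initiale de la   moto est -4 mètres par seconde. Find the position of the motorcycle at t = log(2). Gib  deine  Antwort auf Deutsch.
Ausgehend von der Beschleunigung a(t) = 4·exp(-t), nehmen wir 2 Integrale. Mit ∫a(t)dt und Anwendung von v(0) = -4, finden wir v(t) = -4·exp(-t). Mit ∫v(t)dt und Anwendung von x(0) = 4, finden wir x(t) = 4·exp(-t). Mit x(t) = 4·exp(-t) und Einsetzen von t = log(2), finden wir x = 2.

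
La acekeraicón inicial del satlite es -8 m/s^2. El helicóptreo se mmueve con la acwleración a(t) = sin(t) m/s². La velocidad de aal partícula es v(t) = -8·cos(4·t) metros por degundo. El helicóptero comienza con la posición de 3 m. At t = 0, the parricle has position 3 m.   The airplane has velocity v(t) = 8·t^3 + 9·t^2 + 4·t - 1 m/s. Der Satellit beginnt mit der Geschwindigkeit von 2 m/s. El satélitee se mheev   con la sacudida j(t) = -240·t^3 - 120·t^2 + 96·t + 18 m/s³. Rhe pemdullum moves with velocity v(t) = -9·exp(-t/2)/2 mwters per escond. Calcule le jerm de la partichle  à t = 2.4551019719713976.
En partant de la vitesse v(t) = -8·cos(4·t), nous prenons 2 dérivées. En prenant d/dt de v(t), nous trouvons a(t) = 32·sin(4·t). En dérivant l'accélération, nous obtenons le jerk: j(t) = 128·cos(4·t). En utilisant j(t) = 128·cos(4·t) et en substituant t = 2.4551019719713976, nous trouvons j = -118.112509457945.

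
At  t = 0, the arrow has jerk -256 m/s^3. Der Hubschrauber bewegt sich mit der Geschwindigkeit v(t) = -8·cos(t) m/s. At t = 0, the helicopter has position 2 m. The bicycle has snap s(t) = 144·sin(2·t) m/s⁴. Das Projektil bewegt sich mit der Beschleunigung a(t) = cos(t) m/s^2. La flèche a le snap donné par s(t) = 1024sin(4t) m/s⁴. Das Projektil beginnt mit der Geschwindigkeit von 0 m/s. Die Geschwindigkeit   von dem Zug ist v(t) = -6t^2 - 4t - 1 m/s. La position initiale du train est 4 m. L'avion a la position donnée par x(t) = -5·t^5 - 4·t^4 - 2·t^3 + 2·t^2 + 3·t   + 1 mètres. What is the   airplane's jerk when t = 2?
Starting from position x(t) = -5·t^5 - 4·t^4 - 2·t^3 + 2·t^2 + 3·t + 1, we take 3 derivatives. Taking d/dt of x(t), we find v(t) = -25·t^4 - 16·t^3 - 6·t^2 + 4·t + 3. Taking d/dt of v(t), we find a(t) = -100·t^3 - 48·t^2 - 12·t + 4. The derivative of acceleration gives jerk: j(t) = -300·t^2 - 96·t - 12. Using j(t) = -300·t^2 - 96·t - 12 and substituting t = 2, we find j = -1404.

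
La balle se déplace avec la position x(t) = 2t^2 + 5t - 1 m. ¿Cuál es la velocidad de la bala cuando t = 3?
Partiendo de la posición x(t) = 2·t^2 + 5·t - 1, tomamos 1 derivada. Derivando la posición, obtenemos la velocidad: v(t) = 4·t + 5. De la ecuación de la velocidad v(t) = 4·t + 5, sustituimos t = 3 para obtener v = 17.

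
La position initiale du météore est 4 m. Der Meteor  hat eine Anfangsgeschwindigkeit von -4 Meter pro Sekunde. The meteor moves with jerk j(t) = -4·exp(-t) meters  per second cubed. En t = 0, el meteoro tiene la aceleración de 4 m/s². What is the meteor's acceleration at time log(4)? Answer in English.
We must find the integral of our jerk equation j(t) = -4·exp(-t) 1 time. Finding the antiderivative of j(t) and using a(0) = 4: a(t) = 4·exp(-t). Using a(t) = 4·exp(-t) and substituting t = log(4), we find a = 1.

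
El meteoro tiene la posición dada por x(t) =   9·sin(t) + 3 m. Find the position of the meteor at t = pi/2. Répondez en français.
En utilisant x(t) = 9·sin(t) + 3 et en substituant t = pi/2, nous trouvons x = 12.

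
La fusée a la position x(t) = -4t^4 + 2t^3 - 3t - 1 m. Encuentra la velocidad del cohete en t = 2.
Partiendo de la posición x(t) = -4·t^4 + 2·t^3 - 3·t - 1, tomamos 1 derivada. La derivada de la posición da la velocidad: v(t) = -16·t^3 + 6·t^2 - 3. Usando v(t) = -16·t^3 + 6·t^2 - 3 y sustituyendo t = 2, encontramos v = -107.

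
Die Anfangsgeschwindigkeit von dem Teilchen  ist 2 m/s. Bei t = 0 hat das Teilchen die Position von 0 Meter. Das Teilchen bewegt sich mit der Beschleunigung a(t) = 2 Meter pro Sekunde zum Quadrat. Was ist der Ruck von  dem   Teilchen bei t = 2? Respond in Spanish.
Partiendo de la aceleración a(t) = 2, tomamos 1 derivada. Derivando la aceleración, obtenemos la sacudida: j(t) = 0. De la ecuación de la sacudida j(t) = 0, sustituimos t = 2 para obtener j = 0.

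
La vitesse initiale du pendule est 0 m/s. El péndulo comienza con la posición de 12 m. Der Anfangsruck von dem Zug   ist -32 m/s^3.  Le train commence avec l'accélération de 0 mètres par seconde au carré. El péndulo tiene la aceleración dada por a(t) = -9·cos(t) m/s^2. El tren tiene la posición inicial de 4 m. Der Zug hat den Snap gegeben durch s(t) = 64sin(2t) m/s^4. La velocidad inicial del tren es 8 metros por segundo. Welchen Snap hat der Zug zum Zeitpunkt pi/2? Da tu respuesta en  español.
Usando s(t) = 64·sin(2·t) y sustituyendo t = pi/2, encontramos s = 0.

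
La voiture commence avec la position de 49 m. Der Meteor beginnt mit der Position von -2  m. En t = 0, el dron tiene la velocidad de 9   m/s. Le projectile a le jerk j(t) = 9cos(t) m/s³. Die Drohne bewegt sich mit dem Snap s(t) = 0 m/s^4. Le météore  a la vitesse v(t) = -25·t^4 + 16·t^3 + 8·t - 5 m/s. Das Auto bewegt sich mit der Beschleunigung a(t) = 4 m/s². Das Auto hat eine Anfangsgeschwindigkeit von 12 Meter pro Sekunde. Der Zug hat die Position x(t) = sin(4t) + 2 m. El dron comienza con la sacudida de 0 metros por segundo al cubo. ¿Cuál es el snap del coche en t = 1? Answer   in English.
Starting from acceleration a(t) = 4, we take 2 derivatives. Differentiating acceleration, we get jerk: j(t) = 0. Taking d/dt of j(t), we find s(t) = 0. Using s(t) = 0 and substituting t = 1, we find s = 0.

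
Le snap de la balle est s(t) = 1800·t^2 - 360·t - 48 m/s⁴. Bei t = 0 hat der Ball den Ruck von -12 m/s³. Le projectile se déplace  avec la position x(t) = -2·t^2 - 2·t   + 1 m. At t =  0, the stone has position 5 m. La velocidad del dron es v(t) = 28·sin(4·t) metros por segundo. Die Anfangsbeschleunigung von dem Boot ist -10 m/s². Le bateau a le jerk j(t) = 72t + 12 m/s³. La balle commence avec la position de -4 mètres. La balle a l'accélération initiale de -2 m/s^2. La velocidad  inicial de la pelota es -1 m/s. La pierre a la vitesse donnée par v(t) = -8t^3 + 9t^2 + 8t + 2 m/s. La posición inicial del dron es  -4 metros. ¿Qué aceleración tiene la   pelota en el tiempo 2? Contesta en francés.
Pour résoudre ceci, nous devons prendre 2 intégrales de notre équation du snap s(t) = 1800·t^2 - 360·t - 48. La primitive du snap est le jerk. En utilisant j(0) = -12, nous obtenons j(t) = 600·t^3 - 180·t^2 - 48·t - 12. La primitive du jerk est l'accélération. En utilisant a(0) = -2, nous obtenons a(t) = 150·t^4 - 60·t^3 - 24·t^2 - 12·t - 2. En utilisant a(t) = 150·t^4 - 60·t^3 - 24·t^2 - 12·t - 2 et en substituant t = 2, nous trouvons a = 1798.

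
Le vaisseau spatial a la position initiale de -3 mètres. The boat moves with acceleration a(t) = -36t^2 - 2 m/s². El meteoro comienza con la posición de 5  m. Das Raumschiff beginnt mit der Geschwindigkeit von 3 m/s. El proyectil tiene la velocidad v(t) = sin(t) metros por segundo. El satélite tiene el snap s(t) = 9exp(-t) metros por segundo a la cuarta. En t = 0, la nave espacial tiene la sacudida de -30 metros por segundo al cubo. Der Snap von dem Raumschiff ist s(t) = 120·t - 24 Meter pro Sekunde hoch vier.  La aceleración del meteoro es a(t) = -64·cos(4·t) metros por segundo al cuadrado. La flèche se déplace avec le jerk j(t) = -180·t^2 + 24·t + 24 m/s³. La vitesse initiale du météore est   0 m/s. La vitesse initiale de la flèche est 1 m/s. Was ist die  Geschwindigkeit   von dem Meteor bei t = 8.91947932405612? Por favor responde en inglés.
Starting from acceleration a(t) = -64·cos(4·t), we take 1 antiderivative. The antiderivative of acceleration, with v(0) = 0, gives velocity: v(t) = -16·sin(4·t). Using v(t) = -16·sin(4·t) and substituting t = 8.91947932405612, we find v = 14.4043811033740.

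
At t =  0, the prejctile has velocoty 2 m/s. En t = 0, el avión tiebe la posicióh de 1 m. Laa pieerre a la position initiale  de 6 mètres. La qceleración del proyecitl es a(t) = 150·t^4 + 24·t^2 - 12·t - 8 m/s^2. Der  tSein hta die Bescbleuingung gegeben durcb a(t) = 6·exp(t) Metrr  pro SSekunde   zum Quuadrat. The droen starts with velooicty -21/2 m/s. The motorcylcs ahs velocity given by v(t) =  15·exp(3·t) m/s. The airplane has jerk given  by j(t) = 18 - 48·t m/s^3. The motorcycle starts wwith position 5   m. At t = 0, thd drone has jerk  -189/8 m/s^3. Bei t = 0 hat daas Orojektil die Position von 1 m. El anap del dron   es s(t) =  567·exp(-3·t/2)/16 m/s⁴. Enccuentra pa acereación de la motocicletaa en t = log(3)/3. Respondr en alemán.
Ausgehend von der Geschwindigkeit v(t) = 15·exp(3·t), nehmen wir 1 Ableitung. Die Ableitung von der Geschwindigkeit ergibt die Beschleunigung: a(t) = 45·exp(3·t). Aus der Gleichung für die Beschleunigung a(t) = 45·exp(3·t), setzen wir t = log(3)/3 ein und erhalten a = 135.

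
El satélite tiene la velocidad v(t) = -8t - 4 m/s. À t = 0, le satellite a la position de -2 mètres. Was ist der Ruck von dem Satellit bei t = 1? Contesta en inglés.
Starting from velocity v(t) = -8·t - 4, we take 2 derivatives. Differentiating velocity, we get acceleration: a(t) = -8. Taking d/dt of a(t), we find j(t) = 0. Using j(t) = 0 and substituting t = 1, we find j = 0.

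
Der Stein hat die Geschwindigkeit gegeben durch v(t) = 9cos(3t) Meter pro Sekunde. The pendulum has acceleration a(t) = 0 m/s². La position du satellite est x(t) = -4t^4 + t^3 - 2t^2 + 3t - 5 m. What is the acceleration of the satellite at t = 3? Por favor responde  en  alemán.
Um dies zu lösen, müssen wir 2 Ableitungen unserer Gleichung für die Position x(t) = -4·t^4 + t^3 - 2·t^2 + 3·t - 5 nehmen. Mit d/dt von x(t) finden wir v(t) = -16·t^3 + 3·t^2 - 4·t + 3. Mit d/dt von v(t) finden wir a(t) = -48·t^2 + 6·t - 4. Aus der Gleichung für die Beschleunigung a(t) = -48·t^2 + 6·t - 4, setzen wir t = 3 ein und erhalten a = -418.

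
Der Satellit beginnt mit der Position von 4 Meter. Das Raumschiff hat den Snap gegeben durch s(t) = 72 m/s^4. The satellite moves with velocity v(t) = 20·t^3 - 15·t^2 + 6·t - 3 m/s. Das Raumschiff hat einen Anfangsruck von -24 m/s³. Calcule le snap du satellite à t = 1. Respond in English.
To solve this, we need to take 3 derivatives of our velocity equation v(t) = 20·t^3 - 15·t^2 + 6·t - 3. The derivative of velocity gives acceleration: a(t) = 60·t^2 - 30·t + 6. Taking d/dt of a(t), we find j(t) = 120·t - 30. Taking d/dt of j(t), we find s(t) = 120. We have snap s(t) = 120. Substituting t = 1: s(1) = 120.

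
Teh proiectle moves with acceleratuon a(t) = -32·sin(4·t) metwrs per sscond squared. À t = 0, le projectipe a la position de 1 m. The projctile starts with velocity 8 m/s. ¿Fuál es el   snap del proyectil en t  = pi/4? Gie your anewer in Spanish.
Debemos derivar nuestra ecuación de la aceleración a(t) = -32·sin(4·t) 2 veces. Derivando la aceleración, obtenemos la sacudida: j(t) = -128·cos(4·t). La derivada de la sacudida da el snap: s(t) = 512·sin(4·t). Tenemos el snap s(t) = 512·sin(4·t). Sustituyendo t = pi/4: s(pi/4) = 0.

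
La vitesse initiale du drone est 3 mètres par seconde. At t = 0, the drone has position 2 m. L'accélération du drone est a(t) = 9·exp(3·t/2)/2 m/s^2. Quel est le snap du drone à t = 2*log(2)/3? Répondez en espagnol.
Debemos derivar nuestra ecuación de la aceleración a(t) = 9·exp(3·t/2)/2 2 veces. Derivando la aceleración, obtenemos la sacudida: j(t) = 27·exp(3·t/2)/4. La derivada de la sacudida da el snap: s(t) = 81·exp(3·t/2)/8. Tenemos el snap s(t) = 81·exp(3·t/2)/8. Sustituyendo t = 2*log(2)/3: s(2*log(2)/3) = 81/4.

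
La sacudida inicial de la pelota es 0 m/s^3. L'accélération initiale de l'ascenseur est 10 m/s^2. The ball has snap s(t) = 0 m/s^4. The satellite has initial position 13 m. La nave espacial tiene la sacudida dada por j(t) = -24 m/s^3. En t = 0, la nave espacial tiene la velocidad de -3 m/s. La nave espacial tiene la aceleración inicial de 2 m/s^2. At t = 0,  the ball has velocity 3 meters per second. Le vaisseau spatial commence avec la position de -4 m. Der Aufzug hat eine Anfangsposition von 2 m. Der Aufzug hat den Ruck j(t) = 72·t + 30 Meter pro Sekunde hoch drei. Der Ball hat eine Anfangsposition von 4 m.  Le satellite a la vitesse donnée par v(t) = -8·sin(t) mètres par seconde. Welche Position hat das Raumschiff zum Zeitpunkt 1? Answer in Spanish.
Debemos encontrar la integral de nuestra ecuación de la sacudida j(t) = -24 3 veces. La antiderivada de la sacudida es la aceleración. Usando a(0) = 2, obtenemos a(t) = 2 - 24·t. Integrando la aceleración y usando la condición inicial v(0) = -3, obtenemos v(t) = -12·t^2 + 2·t - 3. Integrando la velocidad y usando la condición inicial x(0) = -4, obtenemos x(t) = -4·t^3 + t^2 - 3·t - 4. Usando x(t) = -4·t^3 + t^2 - 3·t - 4 y sustituyendo t = 1, encontramos x = -10.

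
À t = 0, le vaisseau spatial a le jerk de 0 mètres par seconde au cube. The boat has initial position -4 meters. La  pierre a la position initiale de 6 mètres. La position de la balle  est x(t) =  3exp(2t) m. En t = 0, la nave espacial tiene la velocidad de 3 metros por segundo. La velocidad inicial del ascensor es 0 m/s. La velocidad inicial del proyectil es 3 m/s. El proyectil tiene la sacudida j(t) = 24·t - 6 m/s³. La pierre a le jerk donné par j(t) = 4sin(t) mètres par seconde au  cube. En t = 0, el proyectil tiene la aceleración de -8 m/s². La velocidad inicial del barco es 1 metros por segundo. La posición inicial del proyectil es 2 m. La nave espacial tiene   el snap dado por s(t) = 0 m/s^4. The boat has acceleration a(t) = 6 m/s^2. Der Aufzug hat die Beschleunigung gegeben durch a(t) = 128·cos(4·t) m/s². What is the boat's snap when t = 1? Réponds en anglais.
Starting from acceleration a(t) = 6, we take 2 derivatives. The derivative of acceleration gives jerk: j(t) = 0. The derivative of jerk gives snap: s(t) = 0. From the given snap equation s(t) = 0, we substitute t = 1 to get s = 0.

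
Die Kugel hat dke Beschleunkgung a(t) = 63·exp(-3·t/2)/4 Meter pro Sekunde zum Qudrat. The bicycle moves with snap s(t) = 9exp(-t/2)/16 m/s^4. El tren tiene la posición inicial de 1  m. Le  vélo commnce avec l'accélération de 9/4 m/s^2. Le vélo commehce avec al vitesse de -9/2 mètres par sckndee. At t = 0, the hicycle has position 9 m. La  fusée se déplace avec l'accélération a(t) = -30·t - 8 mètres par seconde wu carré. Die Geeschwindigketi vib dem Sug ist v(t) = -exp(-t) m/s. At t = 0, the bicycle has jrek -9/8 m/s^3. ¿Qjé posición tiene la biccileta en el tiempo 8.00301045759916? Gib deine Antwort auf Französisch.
Pour résoudre ceci, nous devons prendre 4 primitives de notre équation du snap s(t) = 9·exp(-t/2)/16. L'intégrale du snap, avec j(0) = -9/8, donne le jerk: j(t) = -9·exp(-t/2)/8. En intégrant le jerk et en utilisant la condition initiale a(0) = 9/4, nous obtenons a(t) = 9·exp(-t/2)/4. L'intégrale de l'accélération, avec v(0) = -9/2, donne la vitesse: v(t) = -9·exp(-t/2)/2. En intégrant la vitesse et en utilisant la condition initiale x(0) = 9, nous obtenons x(t) = 9·exp(-t/2). De l'équation de la position x(t) = 9·exp(-t/2), nous substituons t = 8.00301045759916 pour obtenir x = 0.164592813601681.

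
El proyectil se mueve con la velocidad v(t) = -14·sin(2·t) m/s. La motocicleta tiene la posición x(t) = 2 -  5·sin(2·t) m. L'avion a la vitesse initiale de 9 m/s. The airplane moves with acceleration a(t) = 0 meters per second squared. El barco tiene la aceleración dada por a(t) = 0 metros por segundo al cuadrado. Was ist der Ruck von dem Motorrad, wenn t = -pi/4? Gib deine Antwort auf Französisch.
En partant de la position x(t) = 2 - 5·sin(2·t), nous prenons 3 dérivées. La dérivée de la position donne la vitesse: v(t) = -10·cos(2·t). La dérivée de la vitesse donne l'accélération: a(t) = 20·sin(2·t). En prenant d/dt de a(t), nous trouvons j(t) = 40·cos(2·t). De l'équation du jerk j(t) = 40·cos(2·t), nous substituons t = -pi/4 pour obtenir j = 0.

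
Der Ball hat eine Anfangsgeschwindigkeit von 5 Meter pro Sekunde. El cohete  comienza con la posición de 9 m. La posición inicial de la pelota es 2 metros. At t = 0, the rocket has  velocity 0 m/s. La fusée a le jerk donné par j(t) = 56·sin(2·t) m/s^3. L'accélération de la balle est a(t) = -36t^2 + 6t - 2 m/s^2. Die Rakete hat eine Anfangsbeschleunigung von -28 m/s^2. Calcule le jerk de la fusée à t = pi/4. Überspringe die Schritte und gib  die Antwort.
À t = pi/4, j = 56.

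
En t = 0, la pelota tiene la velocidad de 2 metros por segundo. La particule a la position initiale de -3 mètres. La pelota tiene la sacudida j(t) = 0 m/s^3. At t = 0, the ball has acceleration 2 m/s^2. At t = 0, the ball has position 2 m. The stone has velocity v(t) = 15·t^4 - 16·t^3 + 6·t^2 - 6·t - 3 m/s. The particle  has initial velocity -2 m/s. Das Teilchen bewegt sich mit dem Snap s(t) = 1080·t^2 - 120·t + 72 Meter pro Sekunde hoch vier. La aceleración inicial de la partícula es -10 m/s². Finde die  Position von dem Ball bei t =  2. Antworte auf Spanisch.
Partiendo de la sacudida j(t) = 0, tomamos 3 antiderivadas. La antiderivada de la sacudida es la aceleración. Usando a(0) = 2, obtenemos a(t) = 2. La antiderivada de la aceleración, con v(0) = 2, da la velocidad: v(t) = 2·t + 2. La integral de la velocidad es la posición. Usando x(0) = 2, obtenemos x(t) = t^2 + 2·t + 2. Usando x(t) = t^2 + 2·t + 2 y sustituyendo t = 2, encontramos x = 10.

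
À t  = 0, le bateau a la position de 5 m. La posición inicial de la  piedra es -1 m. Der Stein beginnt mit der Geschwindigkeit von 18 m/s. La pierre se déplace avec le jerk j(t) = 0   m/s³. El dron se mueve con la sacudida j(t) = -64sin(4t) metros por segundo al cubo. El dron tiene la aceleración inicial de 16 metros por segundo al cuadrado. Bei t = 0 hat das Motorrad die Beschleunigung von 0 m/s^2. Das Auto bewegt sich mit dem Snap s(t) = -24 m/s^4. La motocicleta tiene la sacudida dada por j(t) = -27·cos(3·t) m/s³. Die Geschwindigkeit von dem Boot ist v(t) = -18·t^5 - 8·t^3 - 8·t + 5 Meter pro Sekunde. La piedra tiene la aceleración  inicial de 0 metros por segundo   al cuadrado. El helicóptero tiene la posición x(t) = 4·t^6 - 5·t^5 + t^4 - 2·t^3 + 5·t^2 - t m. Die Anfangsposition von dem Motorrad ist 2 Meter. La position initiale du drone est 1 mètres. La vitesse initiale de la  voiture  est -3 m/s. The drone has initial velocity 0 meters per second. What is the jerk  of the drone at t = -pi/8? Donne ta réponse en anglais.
We have jerk j(t) = -64·sin(4·t). Substituting t = -pi/8: j(-pi/8) = 64.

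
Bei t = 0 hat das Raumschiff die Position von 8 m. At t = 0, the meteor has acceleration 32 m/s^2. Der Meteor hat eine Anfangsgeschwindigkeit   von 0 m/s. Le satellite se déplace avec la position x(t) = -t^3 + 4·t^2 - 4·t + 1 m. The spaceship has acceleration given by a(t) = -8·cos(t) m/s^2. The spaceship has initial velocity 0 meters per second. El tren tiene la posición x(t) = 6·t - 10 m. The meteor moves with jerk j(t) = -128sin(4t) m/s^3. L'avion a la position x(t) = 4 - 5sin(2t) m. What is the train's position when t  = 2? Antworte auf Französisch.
En utilisant x(t) = 6·t - 10 et en substituant t = 2, nous trouvons x = 2.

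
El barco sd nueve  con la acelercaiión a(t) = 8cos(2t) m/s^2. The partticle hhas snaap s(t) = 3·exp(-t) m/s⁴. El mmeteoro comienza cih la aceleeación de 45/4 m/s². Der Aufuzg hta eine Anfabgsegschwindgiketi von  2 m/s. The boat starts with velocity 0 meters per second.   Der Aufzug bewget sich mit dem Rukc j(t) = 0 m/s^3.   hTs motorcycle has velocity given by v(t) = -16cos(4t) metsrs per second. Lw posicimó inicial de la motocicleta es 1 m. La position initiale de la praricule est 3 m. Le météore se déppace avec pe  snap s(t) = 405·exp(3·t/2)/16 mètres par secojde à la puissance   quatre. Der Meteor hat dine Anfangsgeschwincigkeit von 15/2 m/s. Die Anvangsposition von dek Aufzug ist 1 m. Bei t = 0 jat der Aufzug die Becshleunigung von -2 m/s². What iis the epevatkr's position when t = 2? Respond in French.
Nous devons intégrer notre équation du jerk j(t) = 0 3 fois. En prenant ∫j(t)dt et en appliquant a(0) = -2, nous trouvons a(t) = -2. En prenant ∫a(t)dt et en appliquant v(0) = 2, nous trouvons v(t) = 2 - 2·t. La primitive de la vitesse, avec x(0) = 1, donne la position: x(t) = -t^2 + 2·t + 1. De l'équation de la position x(t) = -t^2 + 2·t + 1, nous substituons t = 2 pour obtenir x = 1.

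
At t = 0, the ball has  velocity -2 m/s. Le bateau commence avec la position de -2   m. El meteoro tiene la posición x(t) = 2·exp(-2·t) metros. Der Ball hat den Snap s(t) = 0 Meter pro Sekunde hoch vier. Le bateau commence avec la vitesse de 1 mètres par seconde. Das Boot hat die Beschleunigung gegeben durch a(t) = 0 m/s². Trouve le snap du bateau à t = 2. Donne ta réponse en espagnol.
Para resolver esto, necesitamos tomar 2 derivadas de nuestra ecuación de la aceleración a(t) = 0. Derivando la aceleración, obtenemos la sacudida: j(t) = 0. Tomando d/dt de j(t), encontramos s(t) = 0. De la ecuación del snap s(t) = 0, sustituimos t = 2 para obtener s = 0.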